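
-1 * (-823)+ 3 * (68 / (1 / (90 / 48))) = 2411 / 2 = 1205.50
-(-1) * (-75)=-75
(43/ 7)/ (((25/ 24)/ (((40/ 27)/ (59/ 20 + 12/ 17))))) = 187136/ 78309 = 2.39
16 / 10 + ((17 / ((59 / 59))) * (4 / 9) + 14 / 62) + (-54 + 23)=-30158 / 1395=-21.62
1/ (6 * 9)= 1/ 54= 0.02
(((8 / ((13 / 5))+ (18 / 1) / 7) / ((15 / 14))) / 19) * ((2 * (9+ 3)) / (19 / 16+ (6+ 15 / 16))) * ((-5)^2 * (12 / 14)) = 394752 / 22477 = 17.56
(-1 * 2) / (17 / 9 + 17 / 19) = -171 / 238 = -0.72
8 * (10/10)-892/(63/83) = -73532/63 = -1167.17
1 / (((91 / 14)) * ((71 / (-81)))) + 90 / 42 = 12711 / 6461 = 1.97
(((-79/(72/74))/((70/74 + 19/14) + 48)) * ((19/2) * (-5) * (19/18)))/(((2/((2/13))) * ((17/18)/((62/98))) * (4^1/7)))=6051589205/829237968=7.30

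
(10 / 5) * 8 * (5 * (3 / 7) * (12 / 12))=34.29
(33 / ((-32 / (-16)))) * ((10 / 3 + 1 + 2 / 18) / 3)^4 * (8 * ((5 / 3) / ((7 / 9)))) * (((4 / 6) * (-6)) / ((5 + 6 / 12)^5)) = -6553600000 / 6051754863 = -1.08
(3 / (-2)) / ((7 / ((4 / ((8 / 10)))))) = -1.07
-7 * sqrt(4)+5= -9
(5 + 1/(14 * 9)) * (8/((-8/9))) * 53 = -33443/14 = -2388.79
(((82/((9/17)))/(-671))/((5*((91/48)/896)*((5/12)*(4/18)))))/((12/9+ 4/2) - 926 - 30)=77082624/311629175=0.25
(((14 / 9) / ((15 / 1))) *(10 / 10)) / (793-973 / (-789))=1841 / 14099625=0.00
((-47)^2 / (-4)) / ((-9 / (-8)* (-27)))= 4418 / 243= 18.18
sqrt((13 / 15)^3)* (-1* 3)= -13* sqrt(195) / 75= -2.42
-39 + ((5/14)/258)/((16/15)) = -751271/19264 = -39.00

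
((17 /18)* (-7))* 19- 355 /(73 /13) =-248123 /1314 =-188.83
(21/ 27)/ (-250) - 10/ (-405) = 437/ 20250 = 0.02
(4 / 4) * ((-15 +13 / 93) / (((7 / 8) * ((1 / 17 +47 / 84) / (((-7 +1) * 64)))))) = 288694272 / 27373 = 10546.68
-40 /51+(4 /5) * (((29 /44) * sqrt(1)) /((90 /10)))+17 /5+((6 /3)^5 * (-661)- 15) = -178097801 /8415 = -21164.33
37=37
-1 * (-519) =519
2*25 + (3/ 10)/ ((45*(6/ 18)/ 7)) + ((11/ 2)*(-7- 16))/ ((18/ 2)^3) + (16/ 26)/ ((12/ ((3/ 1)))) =11874757/ 236925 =50.12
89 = 89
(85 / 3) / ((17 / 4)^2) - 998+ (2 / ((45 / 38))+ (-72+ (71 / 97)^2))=-1066.21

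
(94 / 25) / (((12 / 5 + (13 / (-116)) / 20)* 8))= 5452 / 27775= 0.20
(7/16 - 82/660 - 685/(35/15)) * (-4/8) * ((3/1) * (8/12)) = 5419411/18480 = 293.26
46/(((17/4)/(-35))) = -6440/17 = -378.82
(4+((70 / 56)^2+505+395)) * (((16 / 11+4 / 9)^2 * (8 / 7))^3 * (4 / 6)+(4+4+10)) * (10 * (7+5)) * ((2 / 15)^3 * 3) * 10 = 7261817403310727970256 / 14531746106004435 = 499720.91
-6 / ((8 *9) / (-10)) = 5 / 6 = 0.83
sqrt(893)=29.88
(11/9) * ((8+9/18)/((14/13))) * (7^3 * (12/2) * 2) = 119119/3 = 39706.33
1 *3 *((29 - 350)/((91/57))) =-54891/91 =-603.20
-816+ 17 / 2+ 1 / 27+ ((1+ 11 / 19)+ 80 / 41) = -33818237 / 42066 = -803.93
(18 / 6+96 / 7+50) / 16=467 / 112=4.17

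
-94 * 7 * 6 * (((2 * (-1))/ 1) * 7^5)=132708072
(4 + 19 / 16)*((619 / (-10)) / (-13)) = 51377 / 2080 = 24.70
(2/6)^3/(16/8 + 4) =1/162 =0.01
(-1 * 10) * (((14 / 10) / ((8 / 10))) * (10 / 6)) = -175 / 6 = -29.17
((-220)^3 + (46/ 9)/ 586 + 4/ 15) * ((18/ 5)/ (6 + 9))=-280787752738/ 109875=-2555519.93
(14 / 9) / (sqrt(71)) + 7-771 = -764 + 14 * sqrt(71) / 639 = -763.82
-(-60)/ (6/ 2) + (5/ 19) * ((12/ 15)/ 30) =5702/ 285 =20.01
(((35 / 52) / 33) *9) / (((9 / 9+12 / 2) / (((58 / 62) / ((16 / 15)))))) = 6525 / 283712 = 0.02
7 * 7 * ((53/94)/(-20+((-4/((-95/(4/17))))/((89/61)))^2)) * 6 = -160960114002975/19420120440428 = -8.29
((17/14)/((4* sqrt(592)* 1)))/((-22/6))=-51* sqrt(37)/91168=-0.00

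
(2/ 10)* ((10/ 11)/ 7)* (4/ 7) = 8/ 539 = 0.01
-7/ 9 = -0.78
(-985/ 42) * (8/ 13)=-3940/ 273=-14.43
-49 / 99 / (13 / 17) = -833 / 1287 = -0.65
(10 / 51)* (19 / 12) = 95 / 306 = 0.31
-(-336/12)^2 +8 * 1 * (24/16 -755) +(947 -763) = -6628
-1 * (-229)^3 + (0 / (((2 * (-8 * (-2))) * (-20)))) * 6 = 12008989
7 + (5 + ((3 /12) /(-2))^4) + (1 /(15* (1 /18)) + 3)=331781 /20480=16.20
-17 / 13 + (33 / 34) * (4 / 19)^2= -100897 / 79781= -1.26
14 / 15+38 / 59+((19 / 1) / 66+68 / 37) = 2667689 / 720390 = 3.70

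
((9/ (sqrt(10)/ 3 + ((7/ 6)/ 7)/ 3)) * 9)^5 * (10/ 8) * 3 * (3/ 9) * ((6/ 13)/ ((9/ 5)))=-17887849008534051073200/ 77520326855387 + 21940582600534176036000 * sqrt(10)/ 77520326855387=664269196.08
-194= -194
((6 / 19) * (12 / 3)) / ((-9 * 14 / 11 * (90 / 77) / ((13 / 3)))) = -3146 / 7695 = -0.41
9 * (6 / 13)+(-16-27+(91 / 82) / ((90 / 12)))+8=-245432 / 7995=-30.70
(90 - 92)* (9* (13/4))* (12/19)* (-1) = 702/19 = 36.95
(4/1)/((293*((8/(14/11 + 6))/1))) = 40/3223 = 0.01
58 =58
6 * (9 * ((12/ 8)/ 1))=81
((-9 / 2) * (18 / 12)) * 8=-54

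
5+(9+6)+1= 21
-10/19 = -0.53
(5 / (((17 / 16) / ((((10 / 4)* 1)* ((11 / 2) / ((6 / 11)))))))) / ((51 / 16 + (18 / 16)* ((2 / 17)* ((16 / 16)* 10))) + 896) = 96800 / 734817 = 0.13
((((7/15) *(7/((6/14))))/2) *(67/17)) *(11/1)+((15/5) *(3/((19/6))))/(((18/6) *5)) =4808537/29070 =165.41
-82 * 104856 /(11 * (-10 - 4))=4299096 /77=55832.42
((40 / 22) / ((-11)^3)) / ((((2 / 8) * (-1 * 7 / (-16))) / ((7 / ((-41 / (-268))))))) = -0.57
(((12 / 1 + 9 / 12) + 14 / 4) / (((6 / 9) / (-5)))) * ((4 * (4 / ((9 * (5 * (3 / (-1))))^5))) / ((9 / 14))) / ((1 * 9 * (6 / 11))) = 2002 / 145282683375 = 0.00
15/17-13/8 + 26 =3435/136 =25.26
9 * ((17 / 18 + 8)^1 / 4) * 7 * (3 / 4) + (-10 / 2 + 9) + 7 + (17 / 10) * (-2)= 18121 / 160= 113.26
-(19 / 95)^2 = -1 / 25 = -0.04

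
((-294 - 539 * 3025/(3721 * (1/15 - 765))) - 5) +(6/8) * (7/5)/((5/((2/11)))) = -1751701071679/5870528675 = -298.39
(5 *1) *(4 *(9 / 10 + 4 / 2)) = 58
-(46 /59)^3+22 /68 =-1050255 /6982886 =-0.15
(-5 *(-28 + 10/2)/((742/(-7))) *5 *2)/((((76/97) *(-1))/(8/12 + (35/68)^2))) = 720780325/55876416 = 12.90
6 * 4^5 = 6144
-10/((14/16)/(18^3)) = -466560/7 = -66651.43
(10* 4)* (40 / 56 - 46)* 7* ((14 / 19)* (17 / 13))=-3017840 / 247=-12217.98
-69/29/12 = -23/116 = -0.20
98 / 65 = 1.51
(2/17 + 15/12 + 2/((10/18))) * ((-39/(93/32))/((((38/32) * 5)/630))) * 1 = -354122496/50065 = -7073.25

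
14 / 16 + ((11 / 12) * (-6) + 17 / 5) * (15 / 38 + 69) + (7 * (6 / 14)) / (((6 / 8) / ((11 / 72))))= -986621 / 6840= -144.24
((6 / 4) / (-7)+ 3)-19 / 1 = -227 / 14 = -16.21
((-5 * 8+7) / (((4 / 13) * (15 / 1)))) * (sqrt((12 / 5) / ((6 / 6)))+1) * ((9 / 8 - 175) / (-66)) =-48.02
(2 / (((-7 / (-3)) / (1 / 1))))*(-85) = -510 / 7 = -72.86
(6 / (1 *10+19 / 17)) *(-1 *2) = -68 / 63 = -1.08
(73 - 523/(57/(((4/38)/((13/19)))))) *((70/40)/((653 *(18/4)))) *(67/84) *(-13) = -3554149/8039736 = -0.44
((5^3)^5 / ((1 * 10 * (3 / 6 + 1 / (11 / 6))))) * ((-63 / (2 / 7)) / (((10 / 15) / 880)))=-19541381835937500 / 23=-849625297214673.91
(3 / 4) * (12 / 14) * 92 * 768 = 317952 / 7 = 45421.71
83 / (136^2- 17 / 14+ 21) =1162 / 259221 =0.00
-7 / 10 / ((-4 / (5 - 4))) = 7 / 40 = 0.18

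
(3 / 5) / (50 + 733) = 1 / 1305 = 0.00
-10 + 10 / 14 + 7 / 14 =-123 / 14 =-8.79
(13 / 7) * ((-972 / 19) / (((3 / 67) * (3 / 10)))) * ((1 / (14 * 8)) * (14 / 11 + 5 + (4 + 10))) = -26221455 / 20482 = -1280.22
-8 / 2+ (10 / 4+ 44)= 85 / 2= 42.50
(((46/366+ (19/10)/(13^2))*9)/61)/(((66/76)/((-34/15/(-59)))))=27356162/30609225075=0.00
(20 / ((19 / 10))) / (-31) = -200 / 589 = -0.34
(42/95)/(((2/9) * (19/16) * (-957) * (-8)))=126/575795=0.00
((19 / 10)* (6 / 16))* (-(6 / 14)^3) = -1539 / 27440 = -0.06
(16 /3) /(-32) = -1 /6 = -0.17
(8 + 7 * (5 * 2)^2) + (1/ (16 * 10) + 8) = 114561/ 160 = 716.01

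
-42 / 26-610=-7951 / 13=-611.62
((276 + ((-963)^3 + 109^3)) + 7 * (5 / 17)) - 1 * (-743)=-15159925048 / 17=-891760296.94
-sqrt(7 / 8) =-sqrt(14) / 4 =-0.94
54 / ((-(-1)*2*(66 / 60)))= 270 / 11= 24.55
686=686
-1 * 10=-10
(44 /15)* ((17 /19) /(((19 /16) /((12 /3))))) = 47872 /5415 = 8.84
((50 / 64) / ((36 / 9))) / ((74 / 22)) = 275 / 4736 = 0.06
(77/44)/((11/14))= 49/22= 2.23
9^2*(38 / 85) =3078 / 85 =36.21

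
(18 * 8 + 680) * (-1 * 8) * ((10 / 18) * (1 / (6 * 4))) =-4120 / 27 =-152.59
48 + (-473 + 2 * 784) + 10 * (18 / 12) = 1158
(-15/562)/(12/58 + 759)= -145/4124518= -0.00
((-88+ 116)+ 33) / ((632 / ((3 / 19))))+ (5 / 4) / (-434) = 16103 / 1302868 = 0.01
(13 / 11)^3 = 2197 / 1331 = 1.65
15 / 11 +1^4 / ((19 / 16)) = 461 / 209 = 2.21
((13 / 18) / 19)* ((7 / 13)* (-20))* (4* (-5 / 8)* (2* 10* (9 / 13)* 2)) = 28.34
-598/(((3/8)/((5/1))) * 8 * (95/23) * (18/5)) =-34385/513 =-67.03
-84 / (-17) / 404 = 0.01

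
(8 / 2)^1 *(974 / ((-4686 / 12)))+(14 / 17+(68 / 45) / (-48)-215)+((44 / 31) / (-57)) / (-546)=-86150277405151 / 384282318420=-224.18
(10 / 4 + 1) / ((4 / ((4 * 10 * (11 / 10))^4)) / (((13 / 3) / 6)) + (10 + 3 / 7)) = 149221072 / 444617951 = 0.34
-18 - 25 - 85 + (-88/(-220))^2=-3196/25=-127.84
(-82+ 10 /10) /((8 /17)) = -1377 /8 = -172.12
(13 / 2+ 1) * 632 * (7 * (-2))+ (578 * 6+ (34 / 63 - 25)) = -3963737 / 63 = -62916.46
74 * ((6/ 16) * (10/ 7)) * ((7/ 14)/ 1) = 555/ 28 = 19.82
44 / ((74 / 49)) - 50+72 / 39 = -9148 / 481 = -19.02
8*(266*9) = 19152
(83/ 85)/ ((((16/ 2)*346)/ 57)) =4731/ 235280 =0.02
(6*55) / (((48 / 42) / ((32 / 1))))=9240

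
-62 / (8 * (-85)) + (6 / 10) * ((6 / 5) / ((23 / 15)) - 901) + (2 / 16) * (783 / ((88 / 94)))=-299687461 / 688160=-435.49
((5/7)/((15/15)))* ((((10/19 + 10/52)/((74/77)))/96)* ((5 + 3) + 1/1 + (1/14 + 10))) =1737725/16377088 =0.11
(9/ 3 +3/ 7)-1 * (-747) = 5253/ 7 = 750.43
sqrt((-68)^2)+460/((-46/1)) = 58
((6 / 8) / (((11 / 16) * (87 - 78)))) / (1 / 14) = 56 / 33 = 1.70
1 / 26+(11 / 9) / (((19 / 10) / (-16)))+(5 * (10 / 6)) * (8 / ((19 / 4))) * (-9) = -607189 / 4446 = -136.57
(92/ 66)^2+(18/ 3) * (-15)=-95894/ 1089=-88.06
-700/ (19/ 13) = -9100/ 19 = -478.95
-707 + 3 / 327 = -77062 / 109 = -706.99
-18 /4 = -9 /2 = -4.50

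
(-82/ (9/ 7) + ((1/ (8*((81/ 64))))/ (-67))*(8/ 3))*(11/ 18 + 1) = -15057235/ 146529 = -102.76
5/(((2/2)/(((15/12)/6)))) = 25/24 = 1.04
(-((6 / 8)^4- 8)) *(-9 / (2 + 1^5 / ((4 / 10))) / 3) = -5.12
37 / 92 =0.40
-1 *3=-3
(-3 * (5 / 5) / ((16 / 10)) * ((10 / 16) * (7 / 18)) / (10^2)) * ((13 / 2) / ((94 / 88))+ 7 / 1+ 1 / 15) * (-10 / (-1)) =-8113 / 13536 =-0.60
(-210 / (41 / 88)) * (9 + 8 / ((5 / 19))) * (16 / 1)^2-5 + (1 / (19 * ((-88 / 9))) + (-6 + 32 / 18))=-2804902813393 / 616968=-4546269.52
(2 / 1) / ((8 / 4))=1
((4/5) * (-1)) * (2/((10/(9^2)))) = -324/25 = -12.96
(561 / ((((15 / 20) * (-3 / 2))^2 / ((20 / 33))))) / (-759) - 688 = -688.35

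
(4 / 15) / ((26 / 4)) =8 / 195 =0.04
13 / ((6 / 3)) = 13 / 2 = 6.50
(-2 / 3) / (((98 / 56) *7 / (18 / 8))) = -6 / 49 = -0.12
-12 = -12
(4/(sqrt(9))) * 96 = 128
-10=-10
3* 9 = 27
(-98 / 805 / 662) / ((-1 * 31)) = 7 / 1180015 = 0.00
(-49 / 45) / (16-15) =-49 / 45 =-1.09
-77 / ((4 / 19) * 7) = -209 / 4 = -52.25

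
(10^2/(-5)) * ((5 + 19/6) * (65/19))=-31850/57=-558.77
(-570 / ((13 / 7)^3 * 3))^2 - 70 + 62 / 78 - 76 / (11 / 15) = 112624249043 / 159284697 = 707.06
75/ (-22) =-75/ 22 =-3.41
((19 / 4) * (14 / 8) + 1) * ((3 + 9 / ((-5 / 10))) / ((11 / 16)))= -2235 / 11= -203.18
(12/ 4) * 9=27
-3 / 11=-0.27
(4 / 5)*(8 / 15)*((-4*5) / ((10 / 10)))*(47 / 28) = -1504 / 105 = -14.32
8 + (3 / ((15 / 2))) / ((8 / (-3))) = 157 / 20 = 7.85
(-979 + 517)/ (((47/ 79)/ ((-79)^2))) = -4846468.47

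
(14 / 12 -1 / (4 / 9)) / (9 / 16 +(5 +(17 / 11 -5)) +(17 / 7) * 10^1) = -4004 / 97551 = -0.04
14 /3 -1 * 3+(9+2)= 38 /3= 12.67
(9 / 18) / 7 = 1 / 14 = 0.07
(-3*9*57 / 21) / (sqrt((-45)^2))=-57 / 35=-1.63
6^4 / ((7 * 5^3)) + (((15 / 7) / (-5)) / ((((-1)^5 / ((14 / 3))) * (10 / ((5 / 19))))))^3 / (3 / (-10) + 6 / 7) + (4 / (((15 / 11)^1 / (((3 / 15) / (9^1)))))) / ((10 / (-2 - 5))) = 3024560888 / 2106570375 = 1.44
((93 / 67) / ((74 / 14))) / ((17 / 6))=3906 / 42143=0.09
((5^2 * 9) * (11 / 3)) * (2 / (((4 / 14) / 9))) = 51975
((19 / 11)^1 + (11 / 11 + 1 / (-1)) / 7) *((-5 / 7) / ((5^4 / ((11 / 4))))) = -19 / 3500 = -0.01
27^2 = 729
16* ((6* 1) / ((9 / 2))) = 64 / 3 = 21.33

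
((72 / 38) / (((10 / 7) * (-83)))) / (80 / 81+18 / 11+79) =-112266 / 573452395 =-0.00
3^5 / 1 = 243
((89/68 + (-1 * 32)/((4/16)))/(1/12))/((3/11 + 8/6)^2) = -28145205/47753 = -589.39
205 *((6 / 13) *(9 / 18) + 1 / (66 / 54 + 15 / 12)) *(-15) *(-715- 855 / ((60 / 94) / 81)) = 493676843625 / 2314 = 213343493.36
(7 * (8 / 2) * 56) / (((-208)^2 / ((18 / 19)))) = 441 / 12844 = 0.03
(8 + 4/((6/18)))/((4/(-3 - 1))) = -20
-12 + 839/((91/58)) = 47570/91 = 522.75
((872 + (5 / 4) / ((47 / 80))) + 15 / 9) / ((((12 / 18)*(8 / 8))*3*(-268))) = -1.63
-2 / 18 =-1 / 9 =-0.11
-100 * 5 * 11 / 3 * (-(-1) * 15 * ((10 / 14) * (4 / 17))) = -550000 / 119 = -4621.85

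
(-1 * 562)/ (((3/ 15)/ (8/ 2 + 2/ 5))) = -12364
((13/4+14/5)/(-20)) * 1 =-121/400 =-0.30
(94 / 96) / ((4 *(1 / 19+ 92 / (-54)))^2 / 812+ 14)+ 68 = 116814705905 / 1716104992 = 68.07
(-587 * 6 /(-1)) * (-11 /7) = -38742 /7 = -5534.57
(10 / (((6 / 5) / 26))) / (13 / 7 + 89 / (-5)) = -11375 / 837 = -13.59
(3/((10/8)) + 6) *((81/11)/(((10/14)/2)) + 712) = 1692348/275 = 6153.99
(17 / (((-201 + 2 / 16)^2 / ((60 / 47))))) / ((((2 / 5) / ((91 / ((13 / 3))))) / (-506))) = -1734163200 / 121375103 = -14.29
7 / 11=0.64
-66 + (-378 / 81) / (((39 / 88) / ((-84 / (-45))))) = -150326 / 1755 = -85.66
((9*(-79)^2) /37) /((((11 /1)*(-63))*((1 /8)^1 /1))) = -17.52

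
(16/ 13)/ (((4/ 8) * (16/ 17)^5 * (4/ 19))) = 26977283/ 1703936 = 15.83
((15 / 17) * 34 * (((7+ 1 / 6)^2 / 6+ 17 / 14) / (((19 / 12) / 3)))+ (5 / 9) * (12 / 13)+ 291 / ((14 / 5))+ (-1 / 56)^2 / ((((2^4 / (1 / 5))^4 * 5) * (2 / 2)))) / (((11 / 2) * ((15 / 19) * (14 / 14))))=152.01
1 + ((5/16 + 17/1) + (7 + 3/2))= 429/16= 26.81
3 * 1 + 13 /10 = 43 /10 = 4.30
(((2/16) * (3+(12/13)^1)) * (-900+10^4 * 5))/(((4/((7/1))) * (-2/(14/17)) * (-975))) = 24059/1352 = 17.80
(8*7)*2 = 112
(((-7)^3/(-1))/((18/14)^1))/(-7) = -343/9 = -38.11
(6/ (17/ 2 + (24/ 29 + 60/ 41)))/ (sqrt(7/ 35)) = 14268 * sqrt(5)/ 25661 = 1.24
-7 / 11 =-0.64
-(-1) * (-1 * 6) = -6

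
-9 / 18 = -1 / 2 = -0.50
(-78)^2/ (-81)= -676/ 9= -75.11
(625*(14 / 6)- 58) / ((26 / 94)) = 197447 / 39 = 5062.74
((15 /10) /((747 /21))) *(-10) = -35 /83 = -0.42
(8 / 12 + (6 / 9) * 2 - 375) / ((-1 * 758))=373 / 758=0.49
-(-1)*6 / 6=1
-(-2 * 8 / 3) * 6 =32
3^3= 27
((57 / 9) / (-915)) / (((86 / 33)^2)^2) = -2503611 / 16683748880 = -0.00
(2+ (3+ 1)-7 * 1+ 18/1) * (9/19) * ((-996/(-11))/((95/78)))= 11886264/19855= 598.65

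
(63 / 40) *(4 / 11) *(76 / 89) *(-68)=-162792 / 4895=-33.26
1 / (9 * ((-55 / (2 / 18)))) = -1 / 4455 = -0.00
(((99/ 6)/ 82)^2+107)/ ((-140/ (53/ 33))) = -152584933/ 124259520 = -1.23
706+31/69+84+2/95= 5181533/6555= 790.47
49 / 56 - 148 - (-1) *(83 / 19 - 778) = -139955 / 152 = -920.76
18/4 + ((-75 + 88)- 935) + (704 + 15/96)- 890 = -35307/32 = -1103.34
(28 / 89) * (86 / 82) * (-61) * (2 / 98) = -10492 / 25543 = -0.41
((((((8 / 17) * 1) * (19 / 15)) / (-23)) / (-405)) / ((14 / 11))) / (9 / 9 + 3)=0.00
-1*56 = -56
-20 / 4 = -5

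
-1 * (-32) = 32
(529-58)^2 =221841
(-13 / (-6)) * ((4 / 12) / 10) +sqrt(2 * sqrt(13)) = 13 / 180 +13^(1 / 4) * sqrt(2) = 2.76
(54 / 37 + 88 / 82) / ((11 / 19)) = 72998 / 16687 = 4.37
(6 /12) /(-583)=-0.00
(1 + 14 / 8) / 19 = 11 / 76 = 0.14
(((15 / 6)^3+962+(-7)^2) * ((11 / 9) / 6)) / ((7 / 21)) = 90343 / 144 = 627.38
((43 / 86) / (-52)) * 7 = -7 / 104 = -0.07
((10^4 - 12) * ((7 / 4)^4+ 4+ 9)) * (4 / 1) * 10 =71526565 / 8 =8940820.62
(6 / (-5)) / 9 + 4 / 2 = 28 / 15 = 1.87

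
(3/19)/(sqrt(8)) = 3 * sqrt(2)/76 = 0.06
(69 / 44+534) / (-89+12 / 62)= -730515 / 121132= -6.03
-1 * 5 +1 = -4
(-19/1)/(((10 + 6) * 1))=-19/16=-1.19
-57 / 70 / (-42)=19 / 980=0.02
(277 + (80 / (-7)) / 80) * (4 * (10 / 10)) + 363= 10293 / 7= 1470.43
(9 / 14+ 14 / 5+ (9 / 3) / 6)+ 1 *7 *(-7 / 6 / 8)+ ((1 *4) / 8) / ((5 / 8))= 3.72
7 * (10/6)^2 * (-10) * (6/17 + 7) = -218750/153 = -1429.74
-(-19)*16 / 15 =304 / 15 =20.27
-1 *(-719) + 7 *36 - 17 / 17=970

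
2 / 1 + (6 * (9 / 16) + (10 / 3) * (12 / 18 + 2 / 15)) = 193 / 24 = 8.04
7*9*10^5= 6300000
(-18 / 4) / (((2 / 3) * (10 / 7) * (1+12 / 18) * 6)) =-189 / 400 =-0.47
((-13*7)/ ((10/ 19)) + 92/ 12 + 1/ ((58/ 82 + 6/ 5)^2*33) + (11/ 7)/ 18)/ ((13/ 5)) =-87478834886/ 1377304929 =-63.51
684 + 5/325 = 44461/65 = 684.02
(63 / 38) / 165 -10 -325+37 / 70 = -334.46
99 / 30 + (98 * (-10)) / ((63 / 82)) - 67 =-120533 / 90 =-1339.26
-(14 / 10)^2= -49 / 25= -1.96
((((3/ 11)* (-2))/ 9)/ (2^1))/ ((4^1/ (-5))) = 5/ 132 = 0.04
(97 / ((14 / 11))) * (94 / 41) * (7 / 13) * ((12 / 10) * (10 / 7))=601788 / 3731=161.29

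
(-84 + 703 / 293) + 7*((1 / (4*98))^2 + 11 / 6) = -1326920689 / 19295808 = -68.77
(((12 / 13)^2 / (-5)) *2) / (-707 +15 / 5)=9 / 18590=0.00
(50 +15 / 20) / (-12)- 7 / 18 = -665 / 144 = -4.62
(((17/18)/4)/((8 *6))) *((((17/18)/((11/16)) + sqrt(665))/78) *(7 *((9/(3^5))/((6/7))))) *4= 14161/135104112 + 833 *sqrt(665)/10917504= 0.00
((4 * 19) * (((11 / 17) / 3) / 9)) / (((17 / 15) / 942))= 1312520 / 867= 1513.86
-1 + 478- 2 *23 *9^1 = 63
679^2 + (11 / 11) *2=461043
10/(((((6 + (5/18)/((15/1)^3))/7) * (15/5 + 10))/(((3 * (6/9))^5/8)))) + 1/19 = 65585713/18006547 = 3.64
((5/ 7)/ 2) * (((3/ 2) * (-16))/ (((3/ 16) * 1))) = -320/ 7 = -45.71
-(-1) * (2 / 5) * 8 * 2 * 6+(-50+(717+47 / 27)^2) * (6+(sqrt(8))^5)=3765610516 / 1215+48199217408 * sqrt(2) / 729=96602679.37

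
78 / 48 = 13 / 8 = 1.62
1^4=1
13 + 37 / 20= 297 / 20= 14.85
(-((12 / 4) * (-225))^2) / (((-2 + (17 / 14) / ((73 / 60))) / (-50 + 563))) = 119438904375 / 512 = 233279110.11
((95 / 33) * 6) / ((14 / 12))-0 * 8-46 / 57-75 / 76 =228427 / 17556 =13.01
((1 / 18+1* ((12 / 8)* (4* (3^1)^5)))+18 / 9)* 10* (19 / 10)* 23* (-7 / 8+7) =562755053 / 144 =3908021.20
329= 329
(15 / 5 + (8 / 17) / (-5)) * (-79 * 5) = -19513 / 17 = -1147.82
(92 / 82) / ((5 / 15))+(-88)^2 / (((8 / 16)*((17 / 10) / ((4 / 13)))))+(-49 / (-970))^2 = 23927878411661 / 8525494900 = 2806.63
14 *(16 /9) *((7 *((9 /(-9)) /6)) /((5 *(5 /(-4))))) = 3136 /675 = 4.65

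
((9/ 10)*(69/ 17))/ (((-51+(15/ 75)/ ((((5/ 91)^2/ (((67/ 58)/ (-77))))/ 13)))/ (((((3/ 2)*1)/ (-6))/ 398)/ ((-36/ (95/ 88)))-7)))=1766087452425/ 4414803524864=0.40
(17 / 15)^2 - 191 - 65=-57311 / 225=-254.72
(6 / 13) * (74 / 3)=148 / 13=11.38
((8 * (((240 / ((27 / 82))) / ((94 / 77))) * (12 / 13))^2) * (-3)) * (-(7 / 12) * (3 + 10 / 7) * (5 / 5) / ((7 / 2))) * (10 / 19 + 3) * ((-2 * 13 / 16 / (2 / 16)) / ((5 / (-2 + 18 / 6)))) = -242257685626880 / 4910607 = -49333551.97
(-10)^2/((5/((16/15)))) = 64/3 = 21.33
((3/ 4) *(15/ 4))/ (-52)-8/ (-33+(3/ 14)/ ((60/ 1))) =1447925/ 7686848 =0.19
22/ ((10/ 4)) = 8.80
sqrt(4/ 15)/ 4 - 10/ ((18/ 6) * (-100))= 0.16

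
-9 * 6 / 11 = -54 / 11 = -4.91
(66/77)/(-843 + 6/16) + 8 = 125816/15729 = 8.00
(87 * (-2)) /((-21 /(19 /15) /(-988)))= -10369.30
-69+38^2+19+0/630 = 1394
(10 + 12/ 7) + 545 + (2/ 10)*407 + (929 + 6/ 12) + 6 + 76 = 115473/ 70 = 1649.61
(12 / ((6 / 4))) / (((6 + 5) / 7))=56 / 11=5.09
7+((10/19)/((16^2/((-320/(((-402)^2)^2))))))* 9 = 771868538759/110266934112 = 7.00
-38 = -38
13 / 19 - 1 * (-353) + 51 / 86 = 354.28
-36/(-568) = 0.06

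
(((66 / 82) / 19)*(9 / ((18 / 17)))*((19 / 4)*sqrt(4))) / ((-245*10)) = -0.00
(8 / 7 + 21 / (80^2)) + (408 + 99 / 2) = 20547347 / 44800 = 458.65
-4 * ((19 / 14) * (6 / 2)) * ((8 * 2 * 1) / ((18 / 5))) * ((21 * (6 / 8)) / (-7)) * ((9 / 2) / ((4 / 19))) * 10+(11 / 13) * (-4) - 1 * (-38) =3170925 / 91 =34845.33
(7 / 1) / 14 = 1 / 2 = 0.50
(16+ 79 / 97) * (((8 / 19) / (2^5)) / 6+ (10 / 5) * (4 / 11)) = 5967829 / 486552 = 12.27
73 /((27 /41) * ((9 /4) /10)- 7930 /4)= -119720 /3251057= -0.04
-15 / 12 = -5 / 4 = -1.25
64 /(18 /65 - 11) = -4160 /697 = -5.97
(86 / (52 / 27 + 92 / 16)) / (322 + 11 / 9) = 83592 / 2411561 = 0.03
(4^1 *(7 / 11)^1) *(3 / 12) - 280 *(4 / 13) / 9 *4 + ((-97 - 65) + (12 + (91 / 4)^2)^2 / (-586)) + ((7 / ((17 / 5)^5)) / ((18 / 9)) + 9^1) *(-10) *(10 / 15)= -202382820496720711 / 274132631545344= -738.27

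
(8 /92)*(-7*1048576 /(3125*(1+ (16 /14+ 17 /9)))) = -462422016 /9128125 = -50.66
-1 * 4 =-4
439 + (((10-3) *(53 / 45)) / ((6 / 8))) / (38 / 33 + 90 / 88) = 819283 / 1845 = 444.06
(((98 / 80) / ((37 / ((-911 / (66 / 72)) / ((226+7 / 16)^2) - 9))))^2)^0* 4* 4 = 16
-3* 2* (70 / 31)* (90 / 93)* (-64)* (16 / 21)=614400 / 961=639.33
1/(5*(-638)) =-1/3190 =-0.00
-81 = -81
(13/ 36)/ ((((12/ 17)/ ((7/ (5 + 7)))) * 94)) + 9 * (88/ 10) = 192976951/ 2436480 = 79.20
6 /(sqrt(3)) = 2 * sqrt(3) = 3.46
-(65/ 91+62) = -439/ 7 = -62.71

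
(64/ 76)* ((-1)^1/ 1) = -16/ 19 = -0.84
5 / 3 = 1.67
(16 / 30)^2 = 64 / 225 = 0.28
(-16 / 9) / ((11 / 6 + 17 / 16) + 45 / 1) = -256 / 6897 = -0.04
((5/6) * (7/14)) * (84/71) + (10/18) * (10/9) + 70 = 408955/5751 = 71.11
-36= -36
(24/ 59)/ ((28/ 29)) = 174/ 413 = 0.42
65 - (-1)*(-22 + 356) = 399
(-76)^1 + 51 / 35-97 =-6004 / 35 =-171.54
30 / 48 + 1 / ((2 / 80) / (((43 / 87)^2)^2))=1380465125 / 458318088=3.01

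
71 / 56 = 1.27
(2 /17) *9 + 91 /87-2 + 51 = 75584 /1479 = 51.10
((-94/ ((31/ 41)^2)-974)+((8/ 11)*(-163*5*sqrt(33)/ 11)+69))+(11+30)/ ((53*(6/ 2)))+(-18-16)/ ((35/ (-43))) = -5494485062/ 5347965-6520*sqrt(33)/ 121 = -1336.94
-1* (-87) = 87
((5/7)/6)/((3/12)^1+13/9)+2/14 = 13/61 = 0.21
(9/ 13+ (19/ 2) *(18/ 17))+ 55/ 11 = 3481/ 221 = 15.75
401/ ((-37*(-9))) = 401/ 333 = 1.20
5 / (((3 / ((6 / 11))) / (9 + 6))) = 150 / 11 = 13.64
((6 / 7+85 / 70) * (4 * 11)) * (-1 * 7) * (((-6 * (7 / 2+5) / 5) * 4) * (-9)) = -1171368 / 5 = -234273.60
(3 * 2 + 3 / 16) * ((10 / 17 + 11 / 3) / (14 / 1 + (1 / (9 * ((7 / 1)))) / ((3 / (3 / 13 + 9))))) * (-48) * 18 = -1619.12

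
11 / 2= 5.50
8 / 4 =2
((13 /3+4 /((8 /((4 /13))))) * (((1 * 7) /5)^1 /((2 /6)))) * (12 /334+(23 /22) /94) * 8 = 7962010 /1122407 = 7.09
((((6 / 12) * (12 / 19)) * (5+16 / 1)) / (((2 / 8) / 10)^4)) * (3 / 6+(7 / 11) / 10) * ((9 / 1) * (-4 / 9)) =-7999488000 / 209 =-38275062.20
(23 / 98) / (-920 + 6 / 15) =-115 / 450604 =-0.00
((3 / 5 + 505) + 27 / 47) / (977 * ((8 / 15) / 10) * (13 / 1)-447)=1784265 / 812113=2.20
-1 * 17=-17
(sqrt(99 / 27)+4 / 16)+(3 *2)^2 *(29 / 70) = sqrt(33) / 3+2123 / 140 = 17.08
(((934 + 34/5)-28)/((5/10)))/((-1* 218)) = -4564/545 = -8.37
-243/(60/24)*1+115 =17.80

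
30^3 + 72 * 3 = 27216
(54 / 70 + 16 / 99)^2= 10452289 / 12006225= 0.87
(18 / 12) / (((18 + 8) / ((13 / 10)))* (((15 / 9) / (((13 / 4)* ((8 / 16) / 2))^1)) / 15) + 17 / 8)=1404 / 4549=0.31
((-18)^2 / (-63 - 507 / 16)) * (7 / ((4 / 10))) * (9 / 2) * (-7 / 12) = 15876 / 101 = 157.19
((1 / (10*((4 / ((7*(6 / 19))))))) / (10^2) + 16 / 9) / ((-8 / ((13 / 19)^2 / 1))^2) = 17370486029 / 2852466048000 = 0.01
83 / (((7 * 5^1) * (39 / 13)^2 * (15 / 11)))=913 / 4725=0.19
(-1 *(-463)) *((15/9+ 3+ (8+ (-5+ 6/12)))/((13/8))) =90748/39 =2326.87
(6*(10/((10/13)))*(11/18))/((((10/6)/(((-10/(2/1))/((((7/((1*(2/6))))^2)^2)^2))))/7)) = -143/5403265623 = -0.00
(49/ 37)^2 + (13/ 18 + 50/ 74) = 77665/ 24642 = 3.15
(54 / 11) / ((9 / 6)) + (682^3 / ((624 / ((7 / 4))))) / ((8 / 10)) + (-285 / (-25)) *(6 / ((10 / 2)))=381654595301 / 343200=1112047.19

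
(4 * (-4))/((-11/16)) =23.27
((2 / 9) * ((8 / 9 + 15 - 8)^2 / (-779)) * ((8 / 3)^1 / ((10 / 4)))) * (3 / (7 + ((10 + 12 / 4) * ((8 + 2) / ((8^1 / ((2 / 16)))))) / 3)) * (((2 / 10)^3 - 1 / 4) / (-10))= -0.00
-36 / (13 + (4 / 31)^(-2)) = -576 / 1169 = -0.49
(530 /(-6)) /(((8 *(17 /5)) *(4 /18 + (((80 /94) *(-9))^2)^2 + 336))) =-19396731975 /22566664240016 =-0.00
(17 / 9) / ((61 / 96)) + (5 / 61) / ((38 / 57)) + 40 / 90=3887 / 1098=3.54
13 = 13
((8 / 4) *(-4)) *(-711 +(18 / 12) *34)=5280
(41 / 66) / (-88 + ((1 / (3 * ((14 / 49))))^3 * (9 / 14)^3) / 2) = -2624 / 370821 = -0.01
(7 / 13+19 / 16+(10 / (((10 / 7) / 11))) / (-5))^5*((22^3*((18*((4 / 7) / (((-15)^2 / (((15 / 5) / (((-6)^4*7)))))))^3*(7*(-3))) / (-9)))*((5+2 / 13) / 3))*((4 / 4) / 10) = -51868482276395056280401877 / 2383960674215020013568000000000000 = -0.00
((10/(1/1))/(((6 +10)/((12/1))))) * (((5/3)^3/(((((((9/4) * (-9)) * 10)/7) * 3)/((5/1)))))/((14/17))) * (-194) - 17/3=1018232/2187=465.58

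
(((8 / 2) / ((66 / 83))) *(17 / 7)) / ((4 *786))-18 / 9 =-724853 / 363132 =-2.00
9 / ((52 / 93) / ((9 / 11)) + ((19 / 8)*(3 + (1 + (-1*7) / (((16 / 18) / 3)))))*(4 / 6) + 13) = -241056 / 465761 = -0.52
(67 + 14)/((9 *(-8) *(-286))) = 9/2288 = 0.00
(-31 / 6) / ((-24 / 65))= 2015 / 144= 13.99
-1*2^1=-2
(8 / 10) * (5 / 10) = 2 / 5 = 0.40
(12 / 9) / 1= 4 / 3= 1.33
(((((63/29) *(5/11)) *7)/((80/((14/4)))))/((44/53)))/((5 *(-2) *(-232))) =163611/1042032640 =0.00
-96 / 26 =-3.69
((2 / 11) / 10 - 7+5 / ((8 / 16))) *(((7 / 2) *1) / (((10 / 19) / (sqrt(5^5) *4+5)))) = 11039 / 110+22078 *sqrt(5) / 11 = 4588.35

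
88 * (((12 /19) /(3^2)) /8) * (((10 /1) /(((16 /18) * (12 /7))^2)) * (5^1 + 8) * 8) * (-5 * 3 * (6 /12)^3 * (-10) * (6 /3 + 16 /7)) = 16891875 /608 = 27782.69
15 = 15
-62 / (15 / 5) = -62 / 3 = -20.67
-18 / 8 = -9 / 4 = -2.25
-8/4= -2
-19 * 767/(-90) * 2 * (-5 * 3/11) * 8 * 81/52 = -60534/11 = -5503.09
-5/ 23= -0.22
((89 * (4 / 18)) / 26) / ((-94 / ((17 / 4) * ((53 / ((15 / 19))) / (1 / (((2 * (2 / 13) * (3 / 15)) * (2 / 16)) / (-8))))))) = 1523591 / 686275200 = 0.00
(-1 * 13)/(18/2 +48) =-0.23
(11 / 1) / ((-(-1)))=11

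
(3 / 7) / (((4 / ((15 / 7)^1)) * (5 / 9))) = 81 / 196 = 0.41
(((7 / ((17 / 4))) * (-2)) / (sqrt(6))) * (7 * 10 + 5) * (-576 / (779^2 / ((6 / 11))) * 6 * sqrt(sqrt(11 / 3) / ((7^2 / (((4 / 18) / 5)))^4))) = 0.00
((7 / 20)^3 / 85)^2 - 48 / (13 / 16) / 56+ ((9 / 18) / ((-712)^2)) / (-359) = -126230242550170591299 / 119655779297600000000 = -1.05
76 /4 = 19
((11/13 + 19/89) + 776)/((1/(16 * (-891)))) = -11077762.18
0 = 0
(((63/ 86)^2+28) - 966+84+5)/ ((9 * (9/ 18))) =-2091745/ 11094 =-188.55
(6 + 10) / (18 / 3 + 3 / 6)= 32 / 13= 2.46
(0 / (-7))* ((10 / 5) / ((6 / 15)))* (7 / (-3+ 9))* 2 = 0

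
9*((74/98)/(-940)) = -333/46060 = -0.01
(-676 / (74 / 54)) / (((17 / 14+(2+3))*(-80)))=0.99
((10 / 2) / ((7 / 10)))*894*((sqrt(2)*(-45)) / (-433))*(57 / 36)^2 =2352.85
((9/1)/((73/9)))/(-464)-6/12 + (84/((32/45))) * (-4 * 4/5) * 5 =-1890.50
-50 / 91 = -0.55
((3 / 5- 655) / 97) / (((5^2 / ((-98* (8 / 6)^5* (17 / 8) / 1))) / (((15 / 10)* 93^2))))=335267652608 / 109125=3072326.71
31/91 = 0.34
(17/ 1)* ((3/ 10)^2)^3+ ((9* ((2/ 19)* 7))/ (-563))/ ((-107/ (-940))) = -104255232453/ 1144579000000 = -0.09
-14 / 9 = -1.56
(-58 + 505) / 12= 149 / 4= 37.25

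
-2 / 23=-0.09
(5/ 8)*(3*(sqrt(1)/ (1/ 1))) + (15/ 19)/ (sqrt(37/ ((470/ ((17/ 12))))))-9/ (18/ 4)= -1/ 8 + 30*sqrt(886890)/ 11951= 2.24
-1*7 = -7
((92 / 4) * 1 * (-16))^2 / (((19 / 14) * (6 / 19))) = 315989.33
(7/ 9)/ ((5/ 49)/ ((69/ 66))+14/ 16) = 0.80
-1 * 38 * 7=-266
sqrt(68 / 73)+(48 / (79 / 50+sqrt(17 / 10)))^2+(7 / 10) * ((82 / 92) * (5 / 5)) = -4550400000 * sqrt(170) / 3964081+2 * sqrt(1241) / 73+27798091291247 / 1823477260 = 278.63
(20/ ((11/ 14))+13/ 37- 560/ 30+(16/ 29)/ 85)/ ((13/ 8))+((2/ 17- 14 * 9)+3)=-4635955537/ 39126945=-118.48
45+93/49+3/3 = 2347/49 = 47.90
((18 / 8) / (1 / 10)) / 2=45 / 4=11.25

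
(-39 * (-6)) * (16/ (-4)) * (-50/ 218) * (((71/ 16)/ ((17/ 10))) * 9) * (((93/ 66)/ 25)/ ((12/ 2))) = 3862755/ 81532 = 47.38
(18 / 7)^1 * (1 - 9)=-20.57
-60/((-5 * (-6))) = -2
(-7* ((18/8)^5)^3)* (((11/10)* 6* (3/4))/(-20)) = 332208.71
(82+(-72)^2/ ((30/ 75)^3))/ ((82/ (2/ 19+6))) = 4702756/ 779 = 6036.91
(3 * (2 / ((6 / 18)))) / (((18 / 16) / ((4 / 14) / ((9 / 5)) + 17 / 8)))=2302 / 63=36.54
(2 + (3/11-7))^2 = 2704/121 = 22.35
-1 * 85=-85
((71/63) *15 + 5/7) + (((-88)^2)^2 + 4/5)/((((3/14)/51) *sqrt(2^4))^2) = 22292251030751/105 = 212307152673.82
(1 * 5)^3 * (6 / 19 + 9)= 22125 / 19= 1164.47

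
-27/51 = -9/17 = -0.53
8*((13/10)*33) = 343.20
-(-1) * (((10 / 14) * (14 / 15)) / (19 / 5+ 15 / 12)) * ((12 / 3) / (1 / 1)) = 160 / 303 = 0.53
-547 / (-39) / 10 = 547 / 390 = 1.40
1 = 1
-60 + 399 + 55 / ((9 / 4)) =3271 / 9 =363.44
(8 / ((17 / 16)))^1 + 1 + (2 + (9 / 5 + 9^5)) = 5020213 / 85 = 59061.33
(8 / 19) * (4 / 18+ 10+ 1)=808 / 171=4.73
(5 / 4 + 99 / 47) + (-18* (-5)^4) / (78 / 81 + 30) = -14144371 / 39292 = -359.98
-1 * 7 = -7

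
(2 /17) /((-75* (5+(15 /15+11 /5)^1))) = -2 /10455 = -0.00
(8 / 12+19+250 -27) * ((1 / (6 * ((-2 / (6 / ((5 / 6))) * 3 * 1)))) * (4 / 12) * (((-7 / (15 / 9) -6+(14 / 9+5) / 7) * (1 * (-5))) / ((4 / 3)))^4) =-58906676396893 / 2500470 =-23558241.61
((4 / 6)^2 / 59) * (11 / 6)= 22 / 1593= 0.01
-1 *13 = -13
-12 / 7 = -1.71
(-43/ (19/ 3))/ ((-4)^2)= -129/ 304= -0.42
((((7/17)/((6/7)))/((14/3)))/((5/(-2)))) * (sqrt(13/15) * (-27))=63 * sqrt(195)/850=1.03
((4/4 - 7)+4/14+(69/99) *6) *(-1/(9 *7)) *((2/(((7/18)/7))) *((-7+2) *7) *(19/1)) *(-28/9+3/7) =7577960/4851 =1562.14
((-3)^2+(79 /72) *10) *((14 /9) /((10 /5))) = 5033 /324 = 15.53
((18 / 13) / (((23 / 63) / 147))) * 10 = 1666980 / 299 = 5575.18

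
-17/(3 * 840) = -17/2520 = -0.01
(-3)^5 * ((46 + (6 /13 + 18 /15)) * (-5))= 752814 /13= 57908.77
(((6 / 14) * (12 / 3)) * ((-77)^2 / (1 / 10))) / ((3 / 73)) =2473240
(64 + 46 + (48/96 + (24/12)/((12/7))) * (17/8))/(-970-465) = -545/6888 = -0.08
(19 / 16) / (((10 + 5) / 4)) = 19 / 60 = 0.32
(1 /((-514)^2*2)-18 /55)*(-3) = 28533003 /29061560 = 0.98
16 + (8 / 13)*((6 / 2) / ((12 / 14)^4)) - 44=-17255 / 702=-24.58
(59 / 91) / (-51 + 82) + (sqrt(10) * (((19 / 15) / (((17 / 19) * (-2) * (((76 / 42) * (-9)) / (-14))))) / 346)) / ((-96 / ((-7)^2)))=0.02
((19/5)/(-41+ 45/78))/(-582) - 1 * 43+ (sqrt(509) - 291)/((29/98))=-45516779662/44346945+ 98 * sqrt(509)/29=-950.14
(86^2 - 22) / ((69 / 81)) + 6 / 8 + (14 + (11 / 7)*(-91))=784593 / 92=8528.18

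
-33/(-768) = 11/256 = 0.04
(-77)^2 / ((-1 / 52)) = -308308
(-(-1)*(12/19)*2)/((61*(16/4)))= 6/1159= 0.01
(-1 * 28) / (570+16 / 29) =-406 / 8273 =-0.05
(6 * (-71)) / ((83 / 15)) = -6390 / 83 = -76.99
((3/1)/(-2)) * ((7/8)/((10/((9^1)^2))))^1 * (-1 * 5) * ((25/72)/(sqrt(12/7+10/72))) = 14175 * sqrt(3269)/59776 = 13.56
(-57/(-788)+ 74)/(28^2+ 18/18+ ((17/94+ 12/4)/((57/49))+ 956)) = 156370551/3681114026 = 0.04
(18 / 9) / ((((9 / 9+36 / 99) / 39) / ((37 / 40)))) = 5291 / 100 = 52.91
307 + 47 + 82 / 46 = 8183 / 23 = 355.78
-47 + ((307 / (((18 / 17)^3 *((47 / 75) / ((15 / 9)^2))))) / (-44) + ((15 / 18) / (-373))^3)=-137170371585485147 / 1877655007822176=-73.05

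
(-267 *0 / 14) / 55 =0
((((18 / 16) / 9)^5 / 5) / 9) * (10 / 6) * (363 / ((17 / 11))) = 0.00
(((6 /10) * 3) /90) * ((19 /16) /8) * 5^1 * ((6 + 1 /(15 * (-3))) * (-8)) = -5111 /7200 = -0.71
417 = 417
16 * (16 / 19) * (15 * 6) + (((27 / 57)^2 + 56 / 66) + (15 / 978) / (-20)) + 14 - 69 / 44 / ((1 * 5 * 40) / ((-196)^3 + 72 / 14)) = 40959030346001 / 679636650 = 60266.07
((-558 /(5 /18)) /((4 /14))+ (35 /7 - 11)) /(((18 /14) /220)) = -3612224 /3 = -1204074.67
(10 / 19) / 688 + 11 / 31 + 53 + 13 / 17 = 54.12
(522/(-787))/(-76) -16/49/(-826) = 5521105/605207722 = 0.01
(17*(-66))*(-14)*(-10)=-157080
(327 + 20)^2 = 120409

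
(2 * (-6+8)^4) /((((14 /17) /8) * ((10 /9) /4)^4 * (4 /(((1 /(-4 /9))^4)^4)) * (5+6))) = 206680312803967789617 /403701760000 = 511962872.80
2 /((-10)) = -1 /5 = -0.20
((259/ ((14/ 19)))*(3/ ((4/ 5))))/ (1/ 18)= 94905/ 4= 23726.25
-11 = -11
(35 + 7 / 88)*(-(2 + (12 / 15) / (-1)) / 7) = -1323 / 220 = -6.01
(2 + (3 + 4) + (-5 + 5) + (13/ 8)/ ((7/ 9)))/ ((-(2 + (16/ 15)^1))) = -405/ 112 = -3.62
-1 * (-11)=11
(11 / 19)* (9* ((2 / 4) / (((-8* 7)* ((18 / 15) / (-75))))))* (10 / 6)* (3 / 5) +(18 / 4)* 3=16.41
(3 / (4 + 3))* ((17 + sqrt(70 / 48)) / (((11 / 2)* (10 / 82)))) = 41* sqrt(210) / 770 + 4182 / 385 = 11.63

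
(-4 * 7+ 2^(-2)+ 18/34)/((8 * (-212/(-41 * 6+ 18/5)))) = -560853/144160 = -3.89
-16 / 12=-4 / 3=-1.33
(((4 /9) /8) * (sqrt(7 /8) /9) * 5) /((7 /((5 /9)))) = 25 * sqrt(14) /40824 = 0.00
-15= -15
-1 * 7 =-7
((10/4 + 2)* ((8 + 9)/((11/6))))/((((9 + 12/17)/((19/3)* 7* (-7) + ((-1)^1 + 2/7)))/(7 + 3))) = -11326488/847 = -13372.48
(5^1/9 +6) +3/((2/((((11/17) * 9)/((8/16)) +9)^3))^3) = 2183372381259938974861661/8538327107784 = 255714304886.43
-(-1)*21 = 21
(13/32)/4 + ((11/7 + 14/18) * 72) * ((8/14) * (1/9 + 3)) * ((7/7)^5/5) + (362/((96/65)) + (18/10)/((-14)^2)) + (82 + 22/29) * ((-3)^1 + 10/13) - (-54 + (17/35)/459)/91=1335551671/11007360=121.33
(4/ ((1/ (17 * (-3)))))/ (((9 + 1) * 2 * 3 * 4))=-17/ 20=-0.85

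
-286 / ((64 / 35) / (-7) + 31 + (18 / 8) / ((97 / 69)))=-27187160 / 3074173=-8.84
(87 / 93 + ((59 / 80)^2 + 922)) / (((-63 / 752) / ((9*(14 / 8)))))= -8611260617 / 49600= -173614.13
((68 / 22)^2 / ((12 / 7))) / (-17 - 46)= -289 / 3267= -0.09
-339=-339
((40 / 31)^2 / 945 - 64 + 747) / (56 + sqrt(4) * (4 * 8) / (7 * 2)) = 11.28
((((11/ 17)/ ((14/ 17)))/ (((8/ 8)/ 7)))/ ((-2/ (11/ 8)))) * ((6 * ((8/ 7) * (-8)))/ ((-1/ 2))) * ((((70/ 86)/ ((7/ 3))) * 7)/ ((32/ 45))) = -245025/ 172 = -1424.56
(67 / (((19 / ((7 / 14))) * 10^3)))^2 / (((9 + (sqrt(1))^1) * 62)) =4489 / 895280000000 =0.00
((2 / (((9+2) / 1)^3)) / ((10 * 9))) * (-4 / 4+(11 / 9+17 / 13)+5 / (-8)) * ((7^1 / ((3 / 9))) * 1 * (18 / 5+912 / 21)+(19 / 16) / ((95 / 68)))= 138383 / 9266400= 0.01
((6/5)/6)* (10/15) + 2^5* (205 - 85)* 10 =576002/15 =38400.13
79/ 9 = 8.78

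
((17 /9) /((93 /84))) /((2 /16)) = 3808 /279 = 13.65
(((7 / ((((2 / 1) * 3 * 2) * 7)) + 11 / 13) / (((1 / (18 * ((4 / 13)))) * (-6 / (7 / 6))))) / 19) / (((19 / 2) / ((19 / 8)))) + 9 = 692561 / 77064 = 8.99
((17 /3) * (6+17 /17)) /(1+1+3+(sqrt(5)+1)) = 238 /31 - 119 * sqrt(5) /93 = 4.82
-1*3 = -3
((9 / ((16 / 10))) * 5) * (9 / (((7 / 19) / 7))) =38475 / 8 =4809.38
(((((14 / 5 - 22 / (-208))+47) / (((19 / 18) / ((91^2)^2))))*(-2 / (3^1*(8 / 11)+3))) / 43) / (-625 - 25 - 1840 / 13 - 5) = 58726430826063 / 1607406650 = 36534.89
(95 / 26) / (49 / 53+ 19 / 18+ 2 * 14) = 45315 / 371813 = 0.12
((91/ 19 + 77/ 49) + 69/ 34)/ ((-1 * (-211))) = 0.04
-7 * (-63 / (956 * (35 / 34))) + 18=44091 / 2390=18.45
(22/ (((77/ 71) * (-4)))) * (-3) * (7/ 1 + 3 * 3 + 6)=2343/ 7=334.71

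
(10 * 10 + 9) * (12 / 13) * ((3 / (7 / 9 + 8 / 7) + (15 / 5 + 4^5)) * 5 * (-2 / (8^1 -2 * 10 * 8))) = 203485560 / 29887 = 6808.50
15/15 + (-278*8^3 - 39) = -142374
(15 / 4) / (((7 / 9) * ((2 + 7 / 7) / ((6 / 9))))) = 15 / 14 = 1.07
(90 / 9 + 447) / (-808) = -0.57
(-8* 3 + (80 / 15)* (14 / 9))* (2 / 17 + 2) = -1696 / 51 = -33.25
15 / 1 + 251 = 266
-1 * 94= -94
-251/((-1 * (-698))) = -251/698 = -0.36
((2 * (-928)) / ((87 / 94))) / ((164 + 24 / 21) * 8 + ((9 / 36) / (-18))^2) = -72769536 / 47941639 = -1.52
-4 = -4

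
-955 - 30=-985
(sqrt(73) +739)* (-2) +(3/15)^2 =-36949/25 - 2* sqrt(73) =-1495.05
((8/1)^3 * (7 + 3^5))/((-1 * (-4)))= 32000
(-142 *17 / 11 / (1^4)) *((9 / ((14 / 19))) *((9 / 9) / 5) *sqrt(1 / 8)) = -206397 *sqrt(2) / 1540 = -189.54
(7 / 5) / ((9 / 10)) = 14 / 9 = 1.56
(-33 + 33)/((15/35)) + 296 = 296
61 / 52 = 1.17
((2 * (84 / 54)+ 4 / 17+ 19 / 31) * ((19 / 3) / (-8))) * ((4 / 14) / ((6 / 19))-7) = 5708816 / 298809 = 19.11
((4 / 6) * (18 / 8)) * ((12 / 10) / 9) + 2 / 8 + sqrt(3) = 9 / 20 + sqrt(3) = 2.18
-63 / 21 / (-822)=1 / 274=0.00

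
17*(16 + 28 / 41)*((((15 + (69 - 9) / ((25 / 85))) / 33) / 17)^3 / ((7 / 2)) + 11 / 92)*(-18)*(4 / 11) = -7080603608808 / 27930474649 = -253.51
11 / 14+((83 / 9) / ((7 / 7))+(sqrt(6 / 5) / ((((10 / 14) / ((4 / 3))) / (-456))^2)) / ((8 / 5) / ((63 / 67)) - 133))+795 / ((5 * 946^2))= 564254555 / 56379708 - 1141152768 * sqrt(30) / 1033975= -6034.97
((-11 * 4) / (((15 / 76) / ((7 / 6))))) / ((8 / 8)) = -260.09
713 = 713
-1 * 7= -7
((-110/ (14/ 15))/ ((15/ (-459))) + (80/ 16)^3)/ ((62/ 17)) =222020/ 217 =1023.13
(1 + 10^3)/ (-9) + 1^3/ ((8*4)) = -32023/ 288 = -111.19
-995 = -995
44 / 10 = 22 / 5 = 4.40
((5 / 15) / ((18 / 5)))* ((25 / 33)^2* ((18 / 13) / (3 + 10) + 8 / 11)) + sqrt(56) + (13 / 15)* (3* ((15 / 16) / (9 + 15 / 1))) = 1020582301 / 6996502656 + 2* sqrt(14) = 7.63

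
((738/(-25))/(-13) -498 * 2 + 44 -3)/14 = -309637/4550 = -68.05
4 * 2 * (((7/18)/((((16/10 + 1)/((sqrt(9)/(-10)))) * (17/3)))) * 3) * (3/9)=-14/221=-0.06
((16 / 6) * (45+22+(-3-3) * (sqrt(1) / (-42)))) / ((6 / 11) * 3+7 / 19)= 89.31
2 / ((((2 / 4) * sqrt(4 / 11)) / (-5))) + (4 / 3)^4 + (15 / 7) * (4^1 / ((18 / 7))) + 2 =688 / 81 -10 * sqrt(11) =-24.67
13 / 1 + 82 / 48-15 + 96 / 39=677 / 312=2.17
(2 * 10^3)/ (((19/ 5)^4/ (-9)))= -11250000/ 130321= -86.33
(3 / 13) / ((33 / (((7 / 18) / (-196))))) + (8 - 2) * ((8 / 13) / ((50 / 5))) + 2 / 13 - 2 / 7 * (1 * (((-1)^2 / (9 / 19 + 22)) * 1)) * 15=51142057 / 153873720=0.33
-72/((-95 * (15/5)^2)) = 8/95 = 0.08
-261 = -261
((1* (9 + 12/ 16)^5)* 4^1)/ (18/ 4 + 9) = 3341637/ 128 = 26106.54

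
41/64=0.64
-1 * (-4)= 4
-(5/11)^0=-1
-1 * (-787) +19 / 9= 7102 / 9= 789.11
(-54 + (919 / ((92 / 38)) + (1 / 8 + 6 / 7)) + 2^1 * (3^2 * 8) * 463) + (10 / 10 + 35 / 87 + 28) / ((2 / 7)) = 67101.48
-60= -60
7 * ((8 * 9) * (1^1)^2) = 504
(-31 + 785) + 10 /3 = 2272 /3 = 757.33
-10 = -10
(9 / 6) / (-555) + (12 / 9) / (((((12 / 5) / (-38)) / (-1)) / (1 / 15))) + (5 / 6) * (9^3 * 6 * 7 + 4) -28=254662463 / 9990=25491.74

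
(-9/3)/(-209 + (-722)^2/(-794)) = 1191/343615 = 0.00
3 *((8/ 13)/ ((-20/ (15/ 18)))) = -1/ 13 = -0.08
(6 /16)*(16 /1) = 6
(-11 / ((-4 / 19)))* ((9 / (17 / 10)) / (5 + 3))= 9405 / 272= 34.58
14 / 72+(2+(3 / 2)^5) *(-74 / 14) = -101839 / 2016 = -50.52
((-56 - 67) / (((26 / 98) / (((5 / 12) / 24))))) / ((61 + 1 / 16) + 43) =-2009 / 25974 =-0.08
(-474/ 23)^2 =224676/ 529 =424.72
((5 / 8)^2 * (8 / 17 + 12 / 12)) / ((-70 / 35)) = -625 / 2176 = -0.29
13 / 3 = 4.33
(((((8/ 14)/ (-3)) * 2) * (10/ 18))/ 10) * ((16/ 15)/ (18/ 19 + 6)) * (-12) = 1216/ 31185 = 0.04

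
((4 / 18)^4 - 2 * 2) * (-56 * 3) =1468768 / 2187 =671.59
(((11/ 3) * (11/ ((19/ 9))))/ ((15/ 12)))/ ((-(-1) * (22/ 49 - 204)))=-35574/ 473765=-0.08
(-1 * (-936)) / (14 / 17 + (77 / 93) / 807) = 1194211512 / 1052023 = 1135.16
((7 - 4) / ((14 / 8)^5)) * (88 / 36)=22528 / 50421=0.45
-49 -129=-178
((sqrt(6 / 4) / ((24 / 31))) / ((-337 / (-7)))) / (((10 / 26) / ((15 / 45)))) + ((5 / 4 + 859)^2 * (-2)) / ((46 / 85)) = -1006440885 / 368 + 2821 * sqrt(6) / 242640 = -2734893.68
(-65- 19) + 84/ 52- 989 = -13928/ 13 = -1071.38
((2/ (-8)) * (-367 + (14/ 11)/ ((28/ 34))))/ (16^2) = 1005/ 2816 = 0.36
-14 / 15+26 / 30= -1 / 15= -0.07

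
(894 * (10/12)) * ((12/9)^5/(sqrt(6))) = 381440 * sqrt(6)/729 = 1281.66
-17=-17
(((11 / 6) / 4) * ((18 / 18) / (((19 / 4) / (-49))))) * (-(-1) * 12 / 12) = -4.73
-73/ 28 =-2.61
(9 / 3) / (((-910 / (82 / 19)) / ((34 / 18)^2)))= -11849 / 233415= -0.05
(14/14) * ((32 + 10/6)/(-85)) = -101/255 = -0.40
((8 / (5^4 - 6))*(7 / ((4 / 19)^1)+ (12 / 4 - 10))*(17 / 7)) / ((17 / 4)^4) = 0.00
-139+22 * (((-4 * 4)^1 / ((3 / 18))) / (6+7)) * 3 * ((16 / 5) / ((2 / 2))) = -110411 / 65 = -1698.63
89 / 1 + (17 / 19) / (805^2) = 1095810292 / 12312475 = 89.00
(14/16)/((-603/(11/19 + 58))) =-2597/30552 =-0.09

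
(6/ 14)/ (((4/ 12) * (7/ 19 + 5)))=57/ 238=0.24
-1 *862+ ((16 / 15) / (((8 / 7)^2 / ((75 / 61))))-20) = -214963 / 244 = -881.00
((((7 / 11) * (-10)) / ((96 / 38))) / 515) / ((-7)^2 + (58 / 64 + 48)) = -532 / 10649067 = -0.00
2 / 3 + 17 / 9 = 23 / 9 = 2.56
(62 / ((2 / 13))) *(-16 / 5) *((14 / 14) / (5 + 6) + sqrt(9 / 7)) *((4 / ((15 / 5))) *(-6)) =51584 / 55 + 154752 *sqrt(7) / 35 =12636.04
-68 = -68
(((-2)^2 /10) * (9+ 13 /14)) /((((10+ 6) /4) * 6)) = 139 /840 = 0.17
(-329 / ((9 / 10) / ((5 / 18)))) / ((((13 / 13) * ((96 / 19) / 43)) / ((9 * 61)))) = -409909325 / 864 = -474432.09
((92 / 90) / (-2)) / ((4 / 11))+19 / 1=3167 / 180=17.59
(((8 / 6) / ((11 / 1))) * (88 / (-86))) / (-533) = 16 / 68757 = 0.00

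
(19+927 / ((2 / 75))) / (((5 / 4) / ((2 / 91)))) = 21404 / 35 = 611.54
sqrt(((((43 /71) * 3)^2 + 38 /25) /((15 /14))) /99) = sqrt(1403516730) /175725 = 0.21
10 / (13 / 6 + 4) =60 / 37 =1.62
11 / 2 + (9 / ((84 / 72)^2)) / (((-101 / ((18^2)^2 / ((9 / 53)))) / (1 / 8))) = -50019113 / 9898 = -5053.46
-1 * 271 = -271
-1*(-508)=508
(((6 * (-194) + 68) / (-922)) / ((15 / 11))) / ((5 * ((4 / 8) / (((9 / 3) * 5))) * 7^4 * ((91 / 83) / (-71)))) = -71046008 / 503621755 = -0.14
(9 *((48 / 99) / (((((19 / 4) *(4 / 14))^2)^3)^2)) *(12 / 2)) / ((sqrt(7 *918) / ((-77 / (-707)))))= 0.00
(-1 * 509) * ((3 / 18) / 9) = -509 / 54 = -9.43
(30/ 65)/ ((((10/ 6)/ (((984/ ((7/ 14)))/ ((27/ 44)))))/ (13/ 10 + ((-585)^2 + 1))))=98780487872/ 325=303939962.68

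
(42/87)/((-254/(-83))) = 581/3683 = 0.16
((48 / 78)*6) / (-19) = -48 / 247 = -0.19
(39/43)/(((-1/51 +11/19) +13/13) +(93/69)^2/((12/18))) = 39982878/188867395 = 0.21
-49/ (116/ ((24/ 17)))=-294/ 493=-0.60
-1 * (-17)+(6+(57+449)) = 529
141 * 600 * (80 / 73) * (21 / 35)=4060800 / 73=55627.40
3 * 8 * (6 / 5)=144 / 5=28.80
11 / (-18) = -11 / 18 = -0.61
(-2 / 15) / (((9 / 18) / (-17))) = 68 / 15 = 4.53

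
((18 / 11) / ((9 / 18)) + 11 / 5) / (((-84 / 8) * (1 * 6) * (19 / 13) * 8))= -559 / 75240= -0.01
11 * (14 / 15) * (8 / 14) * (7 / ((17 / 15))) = 616 / 17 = 36.24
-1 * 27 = -27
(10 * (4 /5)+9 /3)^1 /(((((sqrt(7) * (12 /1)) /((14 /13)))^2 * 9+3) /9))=231 /18259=0.01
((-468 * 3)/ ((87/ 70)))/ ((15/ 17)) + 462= -23730/ 29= -818.28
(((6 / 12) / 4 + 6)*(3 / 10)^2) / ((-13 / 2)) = -441 / 5200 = -0.08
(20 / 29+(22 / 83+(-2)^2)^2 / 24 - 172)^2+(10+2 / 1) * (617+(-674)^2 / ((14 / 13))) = 5697737085312006807 / 1117548542908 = 5098424.69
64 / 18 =32 / 9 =3.56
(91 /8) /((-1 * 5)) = -91 /40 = -2.28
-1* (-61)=61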